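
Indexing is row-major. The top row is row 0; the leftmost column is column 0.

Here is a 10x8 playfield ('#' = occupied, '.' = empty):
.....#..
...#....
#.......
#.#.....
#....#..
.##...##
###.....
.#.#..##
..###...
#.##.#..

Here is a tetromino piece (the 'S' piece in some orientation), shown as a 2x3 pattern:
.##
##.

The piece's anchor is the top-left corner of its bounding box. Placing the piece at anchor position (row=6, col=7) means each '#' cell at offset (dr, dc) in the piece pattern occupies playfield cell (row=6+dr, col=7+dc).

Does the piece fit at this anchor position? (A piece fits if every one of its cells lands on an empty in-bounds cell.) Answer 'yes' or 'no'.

Answer: no

Derivation:
Check each piece cell at anchor (6, 7):
  offset (0,1) -> (6,8): out of bounds -> FAIL
  offset (0,2) -> (6,9): out of bounds -> FAIL
  offset (1,0) -> (7,7): occupied ('#') -> FAIL
  offset (1,1) -> (7,8): out of bounds -> FAIL
All cells valid: no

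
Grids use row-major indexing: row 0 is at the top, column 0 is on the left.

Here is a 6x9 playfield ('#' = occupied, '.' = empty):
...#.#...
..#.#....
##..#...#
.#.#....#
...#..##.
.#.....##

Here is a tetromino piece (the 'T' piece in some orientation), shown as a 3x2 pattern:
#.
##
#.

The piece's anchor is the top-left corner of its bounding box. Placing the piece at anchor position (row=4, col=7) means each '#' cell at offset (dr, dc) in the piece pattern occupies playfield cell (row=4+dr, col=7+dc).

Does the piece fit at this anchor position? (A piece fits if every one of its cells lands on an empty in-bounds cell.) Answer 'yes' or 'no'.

Check each piece cell at anchor (4, 7):
  offset (0,0) -> (4,7): occupied ('#') -> FAIL
  offset (1,0) -> (5,7): occupied ('#') -> FAIL
  offset (1,1) -> (5,8): occupied ('#') -> FAIL
  offset (2,0) -> (6,7): out of bounds -> FAIL
All cells valid: no

Answer: no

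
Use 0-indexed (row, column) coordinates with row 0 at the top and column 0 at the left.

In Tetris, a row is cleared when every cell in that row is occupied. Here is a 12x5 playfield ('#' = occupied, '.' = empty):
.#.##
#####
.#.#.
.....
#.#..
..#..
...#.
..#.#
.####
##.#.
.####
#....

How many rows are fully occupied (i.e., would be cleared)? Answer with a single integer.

Check each row:
  row 0: 2 empty cells -> not full
  row 1: 0 empty cells -> FULL (clear)
  row 2: 3 empty cells -> not full
  row 3: 5 empty cells -> not full
  row 4: 3 empty cells -> not full
  row 5: 4 empty cells -> not full
  row 6: 4 empty cells -> not full
  row 7: 3 empty cells -> not full
  row 8: 1 empty cell -> not full
  row 9: 2 empty cells -> not full
  row 10: 1 empty cell -> not full
  row 11: 4 empty cells -> not full
Total rows cleared: 1

Answer: 1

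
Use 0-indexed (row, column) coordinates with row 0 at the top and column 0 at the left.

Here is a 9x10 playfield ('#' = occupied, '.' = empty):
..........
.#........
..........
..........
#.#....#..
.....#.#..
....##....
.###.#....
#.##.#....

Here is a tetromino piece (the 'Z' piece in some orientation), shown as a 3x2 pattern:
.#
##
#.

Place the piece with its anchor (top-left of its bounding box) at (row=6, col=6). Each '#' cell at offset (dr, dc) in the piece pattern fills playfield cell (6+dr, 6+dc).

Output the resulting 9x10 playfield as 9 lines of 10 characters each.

Answer: ..........
.#........
..........
..........
#.#....#..
.....#.#..
....##.#..
.###.###..
#.##.##...

Derivation:
Fill (6+0,6+1) = (6,7)
Fill (6+1,6+0) = (7,6)
Fill (6+1,6+1) = (7,7)
Fill (6+2,6+0) = (8,6)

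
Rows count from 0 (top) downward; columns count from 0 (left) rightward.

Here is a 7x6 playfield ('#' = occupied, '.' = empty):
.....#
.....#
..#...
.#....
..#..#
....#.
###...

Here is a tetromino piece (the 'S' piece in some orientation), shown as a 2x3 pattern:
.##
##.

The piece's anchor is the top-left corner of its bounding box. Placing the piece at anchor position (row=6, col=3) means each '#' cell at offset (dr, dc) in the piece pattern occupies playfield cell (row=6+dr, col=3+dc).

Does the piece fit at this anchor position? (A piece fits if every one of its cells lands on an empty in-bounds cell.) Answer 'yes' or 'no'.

Check each piece cell at anchor (6, 3):
  offset (0,1) -> (6,4): empty -> OK
  offset (0,2) -> (6,5): empty -> OK
  offset (1,0) -> (7,3): out of bounds -> FAIL
  offset (1,1) -> (7,4): out of bounds -> FAIL
All cells valid: no

Answer: no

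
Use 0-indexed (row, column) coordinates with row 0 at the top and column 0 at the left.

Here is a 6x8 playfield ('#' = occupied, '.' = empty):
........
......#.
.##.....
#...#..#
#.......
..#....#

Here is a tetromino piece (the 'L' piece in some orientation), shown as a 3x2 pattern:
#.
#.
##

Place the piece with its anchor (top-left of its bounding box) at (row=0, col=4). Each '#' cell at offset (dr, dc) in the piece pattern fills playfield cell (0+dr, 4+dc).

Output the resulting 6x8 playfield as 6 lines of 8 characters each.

Answer: ....#...
....#.#.
.##.##..
#...#..#
#.......
..#....#

Derivation:
Fill (0+0,4+0) = (0,4)
Fill (0+1,4+0) = (1,4)
Fill (0+2,4+0) = (2,4)
Fill (0+2,4+1) = (2,5)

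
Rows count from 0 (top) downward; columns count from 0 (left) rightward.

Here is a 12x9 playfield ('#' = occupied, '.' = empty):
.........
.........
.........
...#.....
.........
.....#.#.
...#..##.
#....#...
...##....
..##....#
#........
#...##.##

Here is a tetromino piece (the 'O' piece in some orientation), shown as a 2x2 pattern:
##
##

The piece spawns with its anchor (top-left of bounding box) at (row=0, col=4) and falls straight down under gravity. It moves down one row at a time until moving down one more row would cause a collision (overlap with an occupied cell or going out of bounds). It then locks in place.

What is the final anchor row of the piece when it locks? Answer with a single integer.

Spawn at (row=0, col=4). Try each row:
  row 0: fits
  row 1: fits
  row 2: fits
  row 3: fits
  row 4: blocked -> lock at row 3

Answer: 3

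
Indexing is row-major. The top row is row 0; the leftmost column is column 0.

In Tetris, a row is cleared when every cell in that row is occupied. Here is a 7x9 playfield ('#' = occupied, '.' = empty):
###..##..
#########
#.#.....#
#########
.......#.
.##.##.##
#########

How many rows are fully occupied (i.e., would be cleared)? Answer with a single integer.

Check each row:
  row 0: 4 empty cells -> not full
  row 1: 0 empty cells -> FULL (clear)
  row 2: 6 empty cells -> not full
  row 3: 0 empty cells -> FULL (clear)
  row 4: 8 empty cells -> not full
  row 5: 3 empty cells -> not full
  row 6: 0 empty cells -> FULL (clear)
Total rows cleared: 3

Answer: 3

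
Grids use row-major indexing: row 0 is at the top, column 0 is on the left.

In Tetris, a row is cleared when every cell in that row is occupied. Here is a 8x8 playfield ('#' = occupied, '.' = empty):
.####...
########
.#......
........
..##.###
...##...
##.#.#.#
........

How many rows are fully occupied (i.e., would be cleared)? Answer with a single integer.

Check each row:
  row 0: 4 empty cells -> not full
  row 1: 0 empty cells -> FULL (clear)
  row 2: 7 empty cells -> not full
  row 3: 8 empty cells -> not full
  row 4: 3 empty cells -> not full
  row 5: 6 empty cells -> not full
  row 6: 3 empty cells -> not full
  row 7: 8 empty cells -> not full
Total rows cleared: 1

Answer: 1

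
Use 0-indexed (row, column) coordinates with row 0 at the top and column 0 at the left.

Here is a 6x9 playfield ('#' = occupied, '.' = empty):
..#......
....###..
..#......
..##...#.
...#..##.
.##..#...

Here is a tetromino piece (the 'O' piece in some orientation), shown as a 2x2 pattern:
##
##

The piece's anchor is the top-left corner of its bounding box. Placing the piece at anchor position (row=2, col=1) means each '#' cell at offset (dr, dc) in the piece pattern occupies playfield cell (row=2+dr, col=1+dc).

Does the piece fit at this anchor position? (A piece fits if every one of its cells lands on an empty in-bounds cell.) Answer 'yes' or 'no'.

Check each piece cell at anchor (2, 1):
  offset (0,0) -> (2,1): empty -> OK
  offset (0,1) -> (2,2): occupied ('#') -> FAIL
  offset (1,0) -> (3,1): empty -> OK
  offset (1,1) -> (3,2): occupied ('#') -> FAIL
All cells valid: no

Answer: no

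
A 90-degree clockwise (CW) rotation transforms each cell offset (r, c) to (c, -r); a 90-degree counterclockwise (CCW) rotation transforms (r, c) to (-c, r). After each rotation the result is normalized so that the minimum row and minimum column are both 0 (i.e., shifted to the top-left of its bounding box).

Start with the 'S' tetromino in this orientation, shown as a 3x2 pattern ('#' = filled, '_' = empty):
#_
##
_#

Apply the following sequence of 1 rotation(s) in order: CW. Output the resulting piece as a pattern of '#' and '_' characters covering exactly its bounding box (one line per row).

Start:
#_
##
_#
After rotation 1 (CW):
_##
##_

Answer: _##
##_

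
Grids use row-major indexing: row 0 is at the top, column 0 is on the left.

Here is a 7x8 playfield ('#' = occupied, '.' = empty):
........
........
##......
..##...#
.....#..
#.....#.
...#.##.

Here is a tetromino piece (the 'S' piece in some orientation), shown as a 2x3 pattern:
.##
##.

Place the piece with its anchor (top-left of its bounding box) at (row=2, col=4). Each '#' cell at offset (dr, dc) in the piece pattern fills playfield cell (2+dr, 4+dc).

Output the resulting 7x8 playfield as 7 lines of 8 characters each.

Answer: ........
........
##...##.
..####.#
.....#..
#.....#.
...#.##.

Derivation:
Fill (2+0,4+1) = (2,5)
Fill (2+0,4+2) = (2,6)
Fill (2+1,4+0) = (3,4)
Fill (2+1,4+1) = (3,5)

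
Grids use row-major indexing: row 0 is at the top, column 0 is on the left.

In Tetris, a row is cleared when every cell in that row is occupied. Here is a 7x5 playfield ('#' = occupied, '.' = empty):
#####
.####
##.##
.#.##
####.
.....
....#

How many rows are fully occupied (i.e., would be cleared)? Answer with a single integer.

Check each row:
  row 0: 0 empty cells -> FULL (clear)
  row 1: 1 empty cell -> not full
  row 2: 1 empty cell -> not full
  row 3: 2 empty cells -> not full
  row 4: 1 empty cell -> not full
  row 5: 5 empty cells -> not full
  row 6: 4 empty cells -> not full
Total rows cleared: 1

Answer: 1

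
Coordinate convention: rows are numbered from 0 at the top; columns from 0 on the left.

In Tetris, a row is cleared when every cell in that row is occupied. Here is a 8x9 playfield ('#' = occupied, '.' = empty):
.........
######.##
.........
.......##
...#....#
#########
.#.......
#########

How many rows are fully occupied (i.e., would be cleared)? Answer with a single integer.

Answer: 2

Derivation:
Check each row:
  row 0: 9 empty cells -> not full
  row 1: 1 empty cell -> not full
  row 2: 9 empty cells -> not full
  row 3: 7 empty cells -> not full
  row 4: 7 empty cells -> not full
  row 5: 0 empty cells -> FULL (clear)
  row 6: 8 empty cells -> not full
  row 7: 0 empty cells -> FULL (clear)
Total rows cleared: 2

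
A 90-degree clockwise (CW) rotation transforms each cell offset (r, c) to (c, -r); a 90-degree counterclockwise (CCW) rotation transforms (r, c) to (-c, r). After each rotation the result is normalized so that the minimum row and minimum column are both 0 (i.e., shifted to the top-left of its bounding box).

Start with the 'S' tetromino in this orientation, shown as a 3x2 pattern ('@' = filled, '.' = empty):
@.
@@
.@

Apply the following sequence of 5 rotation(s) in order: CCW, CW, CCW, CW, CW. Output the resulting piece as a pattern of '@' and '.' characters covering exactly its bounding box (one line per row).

Answer: .@@
@@.

Derivation:
Start:
@.
@@
.@
After rotation 1 (CCW):
.@@
@@.
After rotation 2 (CW):
@.
@@
.@
After rotation 3 (CCW):
.@@
@@.
After rotation 4 (CW):
@.
@@
.@
After rotation 5 (CW):
.@@
@@.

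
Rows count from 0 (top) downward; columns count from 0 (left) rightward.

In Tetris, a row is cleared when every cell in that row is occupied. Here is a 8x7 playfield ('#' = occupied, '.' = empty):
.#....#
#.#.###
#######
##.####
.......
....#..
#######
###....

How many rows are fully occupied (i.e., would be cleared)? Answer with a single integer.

Answer: 2

Derivation:
Check each row:
  row 0: 5 empty cells -> not full
  row 1: 2 empty cells -> not full
  row 2: 0 empty cells -> FULL (clear)
  row 3: 1 empty cell -> not full
  row 4: 7 empty cells -> not full
  row 5: 6 empty cells -> not full
  row 6: 0 empty cells -> FULL (clear)
  row 7: 4 empty cells -> not full
Total rows cleared: 2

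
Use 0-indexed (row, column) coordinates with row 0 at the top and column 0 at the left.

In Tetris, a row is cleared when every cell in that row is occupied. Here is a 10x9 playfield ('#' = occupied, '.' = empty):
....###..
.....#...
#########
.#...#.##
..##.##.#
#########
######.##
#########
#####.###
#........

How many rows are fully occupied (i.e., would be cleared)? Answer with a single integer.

Answer: 3

Derivation:
Check each row:
  row 0: 6 empty cells -> not full
  row 1: 8 empty cells -> not full
  row 2: 0 empty cells -> FULL (clear)
  row 3: 5 empty cells -> not full
  row 4: 4 empty cells -> not full
  row 5: 0 empty cells -> FULL (clear)
  row 6: 1 empty cell -> not full
  row 7: 0 empty cells -> FULL (clear)
  row 8: 1 empty cell -> not full
  row 9: 8 empty cells -> not full
Total rows cleared: 3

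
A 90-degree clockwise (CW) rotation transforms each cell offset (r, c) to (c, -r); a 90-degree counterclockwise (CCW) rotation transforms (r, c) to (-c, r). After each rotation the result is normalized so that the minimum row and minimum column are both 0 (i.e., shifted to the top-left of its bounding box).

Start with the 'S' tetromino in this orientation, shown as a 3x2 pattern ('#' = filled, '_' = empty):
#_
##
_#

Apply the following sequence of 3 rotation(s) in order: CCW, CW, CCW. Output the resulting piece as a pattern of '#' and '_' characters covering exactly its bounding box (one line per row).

Start:
#_
##
_#
After rotation 1 (CCW):
_##
##_
After rotation 2 (CW):
#_
##
_#
After rotation 3 (CCW):
_##
##_

Answer: _##
##_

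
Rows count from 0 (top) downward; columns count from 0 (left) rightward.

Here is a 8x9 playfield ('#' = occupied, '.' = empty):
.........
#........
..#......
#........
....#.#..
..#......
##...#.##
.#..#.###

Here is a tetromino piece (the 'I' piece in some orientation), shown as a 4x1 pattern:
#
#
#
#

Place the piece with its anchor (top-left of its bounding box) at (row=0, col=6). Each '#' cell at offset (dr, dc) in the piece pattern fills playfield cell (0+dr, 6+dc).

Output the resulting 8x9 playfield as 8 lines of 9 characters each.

Answer: ......#..
#.....#..
..#...#..
#.....#..
....#.#..
..#......
##...#.##
.#..#.###

Derivation:
Fill (0+0,6+0) = (0,6)
Fill (0+1,6+0) = (1,6)
Fill (0+2,6+0) = (2,6)
Fill (0+3,6+0) = (3,6)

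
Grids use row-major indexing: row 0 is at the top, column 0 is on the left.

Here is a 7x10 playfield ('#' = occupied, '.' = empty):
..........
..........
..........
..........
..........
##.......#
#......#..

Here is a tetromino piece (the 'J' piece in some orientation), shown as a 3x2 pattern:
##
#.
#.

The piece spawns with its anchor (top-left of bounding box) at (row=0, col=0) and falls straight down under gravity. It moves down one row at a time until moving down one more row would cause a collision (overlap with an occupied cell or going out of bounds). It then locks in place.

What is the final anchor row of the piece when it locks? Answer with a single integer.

Spawn at (row=0, col=0). Try each row:
  row 0: fits
  row 1: fits
  row 2: fits
  row 3: blocked -> lock at row 2

Answer: 2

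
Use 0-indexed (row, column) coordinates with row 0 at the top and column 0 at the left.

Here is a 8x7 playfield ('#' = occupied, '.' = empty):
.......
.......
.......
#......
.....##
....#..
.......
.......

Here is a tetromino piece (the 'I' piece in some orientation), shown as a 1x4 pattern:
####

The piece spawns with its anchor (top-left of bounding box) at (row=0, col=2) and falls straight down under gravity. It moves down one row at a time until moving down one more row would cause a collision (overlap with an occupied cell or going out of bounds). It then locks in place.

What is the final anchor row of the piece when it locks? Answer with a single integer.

Spawn at (row=0, col=2). Try each row:
  row 0: fits
  row 1: fits
  row 2: fits
  row 3: fits
  row 4: blocked -> lock at row 3

Answer: 3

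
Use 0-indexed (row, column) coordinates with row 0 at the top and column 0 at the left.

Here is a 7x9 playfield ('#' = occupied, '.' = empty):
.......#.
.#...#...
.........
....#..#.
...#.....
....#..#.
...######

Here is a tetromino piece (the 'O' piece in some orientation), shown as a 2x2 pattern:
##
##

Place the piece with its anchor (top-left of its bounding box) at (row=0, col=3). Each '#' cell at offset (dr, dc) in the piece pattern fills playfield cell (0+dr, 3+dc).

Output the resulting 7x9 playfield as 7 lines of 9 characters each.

Answer: ...##..#.
.#.###...
.........
....#..#.
...#.....
....#..#.
...######

Derivation:
Fill (0+0,3+0) = (0,3)
Fill (0+0,3+1) = (0,4)
Fill (0+1,3+0) = (1,3)
Fill (0+1,3+1) = (1,4)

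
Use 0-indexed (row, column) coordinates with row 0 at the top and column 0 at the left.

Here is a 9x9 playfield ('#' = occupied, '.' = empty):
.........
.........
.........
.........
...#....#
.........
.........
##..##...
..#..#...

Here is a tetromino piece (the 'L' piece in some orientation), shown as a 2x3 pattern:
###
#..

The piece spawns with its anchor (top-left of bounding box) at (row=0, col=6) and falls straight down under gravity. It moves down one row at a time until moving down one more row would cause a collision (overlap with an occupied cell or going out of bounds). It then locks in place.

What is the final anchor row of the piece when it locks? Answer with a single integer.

Spawn at (row=0, col=6). Try each row:
  row 0: fits
  row 1: fits
  row 2: fits
  row 3: fits
  row 4: blocked -> lock at row 3

Answer: 3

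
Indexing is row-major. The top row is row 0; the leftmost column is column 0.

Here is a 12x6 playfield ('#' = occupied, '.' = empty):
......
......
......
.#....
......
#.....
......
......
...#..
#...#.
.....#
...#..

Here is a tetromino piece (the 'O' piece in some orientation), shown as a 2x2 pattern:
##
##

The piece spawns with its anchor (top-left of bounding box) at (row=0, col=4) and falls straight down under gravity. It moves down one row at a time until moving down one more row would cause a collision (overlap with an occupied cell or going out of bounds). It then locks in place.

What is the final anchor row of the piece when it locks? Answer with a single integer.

Spawn at (row=0, col=4). Try each row:
  row 0: fits
  row 1: fits
  row 2: fits
  row 3: fits
  row 4: fits
  row 5: fits
  row 6: fits
  row 7: fits
  row 8: blocked -> lock at row 7

Answer: 7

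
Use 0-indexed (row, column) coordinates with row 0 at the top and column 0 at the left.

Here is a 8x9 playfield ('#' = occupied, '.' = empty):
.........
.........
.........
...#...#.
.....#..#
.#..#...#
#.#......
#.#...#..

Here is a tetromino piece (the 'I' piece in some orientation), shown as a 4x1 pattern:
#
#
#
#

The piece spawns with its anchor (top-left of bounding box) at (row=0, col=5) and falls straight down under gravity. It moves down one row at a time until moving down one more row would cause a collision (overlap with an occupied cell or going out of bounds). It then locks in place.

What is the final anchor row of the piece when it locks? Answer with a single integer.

Answer: 0

Derivation:
Spawn at (row=0, col=5). Try each row:
  row 0: fits
  row 1: blocked -> lock at row 0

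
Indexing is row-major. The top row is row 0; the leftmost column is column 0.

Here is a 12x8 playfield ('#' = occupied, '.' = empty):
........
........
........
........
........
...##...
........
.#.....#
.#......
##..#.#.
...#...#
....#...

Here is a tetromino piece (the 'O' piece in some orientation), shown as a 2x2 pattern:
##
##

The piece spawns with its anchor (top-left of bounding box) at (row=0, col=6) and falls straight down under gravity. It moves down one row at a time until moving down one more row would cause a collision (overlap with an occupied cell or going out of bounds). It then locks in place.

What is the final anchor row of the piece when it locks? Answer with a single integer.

Answer: 5

Derivation:
Spawn at (row=0, col=6). Try each row:
  row 0: fits
  row 1: fits
  row 2: fits
  row 3: fits
  row 4: fits
  row 5: fits
  row 6: blocked -> lock at row 5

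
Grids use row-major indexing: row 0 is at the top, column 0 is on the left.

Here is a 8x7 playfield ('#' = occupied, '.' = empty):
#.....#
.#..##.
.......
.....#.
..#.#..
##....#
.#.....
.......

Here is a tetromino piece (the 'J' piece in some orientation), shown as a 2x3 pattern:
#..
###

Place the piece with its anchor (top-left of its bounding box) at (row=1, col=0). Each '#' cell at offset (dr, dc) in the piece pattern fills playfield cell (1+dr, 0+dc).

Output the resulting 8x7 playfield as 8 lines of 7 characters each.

Fill (1+0,0+0) = (1,0)
Fill (1+1,0+0) = (2,0)
Fill (1+1,0+1) = (2,1)
Fill (1+1,0+2) = (2,2)

Answer: #.....#
##..##.
###....
.....#.
..#.#..
##....#
.#.....
.......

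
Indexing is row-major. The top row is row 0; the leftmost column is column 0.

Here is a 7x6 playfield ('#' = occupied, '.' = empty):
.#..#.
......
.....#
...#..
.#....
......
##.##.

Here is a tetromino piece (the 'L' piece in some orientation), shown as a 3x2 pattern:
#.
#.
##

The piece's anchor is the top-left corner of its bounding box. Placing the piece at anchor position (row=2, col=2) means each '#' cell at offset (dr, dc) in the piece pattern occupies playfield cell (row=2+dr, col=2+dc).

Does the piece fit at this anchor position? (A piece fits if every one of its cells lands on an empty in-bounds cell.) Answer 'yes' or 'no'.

Check each piece cell at anchor (2, 2):
  offset (0,0) -> (2,2): empty -> OK
  offset (1,0) -> (3,2): empty -> OK
  offset (2,0) -> (4,2): empty -> OK
  offset (2,1) -> (4,3): empty -> OK
All cells valid: yes

Answer: yes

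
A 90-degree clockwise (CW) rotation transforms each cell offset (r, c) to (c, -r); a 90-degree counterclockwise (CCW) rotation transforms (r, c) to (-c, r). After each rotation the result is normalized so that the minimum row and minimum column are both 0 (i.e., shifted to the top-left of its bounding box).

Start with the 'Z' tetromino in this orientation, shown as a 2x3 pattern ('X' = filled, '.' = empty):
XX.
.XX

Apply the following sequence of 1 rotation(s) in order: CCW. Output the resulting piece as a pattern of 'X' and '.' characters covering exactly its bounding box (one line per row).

Answer: .X
XX
X.

Derivation:
Start:
XX.
.XX
After rotation 1 (CCW):
.X
XX
X.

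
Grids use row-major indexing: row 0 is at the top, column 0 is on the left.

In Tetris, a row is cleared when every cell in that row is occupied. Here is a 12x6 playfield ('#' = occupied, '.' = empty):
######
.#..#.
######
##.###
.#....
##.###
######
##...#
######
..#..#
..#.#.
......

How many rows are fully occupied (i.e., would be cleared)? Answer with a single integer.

Check each row:
  row 0: 0 empty cells -> FULL (clear)
  row 1: 4 empty cells -> not full
  row 2: 0 empty cells -> FULL (clear)
  row 3: 1 empty cell -> not full
  row 4: 5 empty cells -> not full
  row 5: 1 empty cell -> not full
  row 6: 0 empty cells -> FULL (clear)
  row 7: 3 empty cells -> not full
  row 8: 0 empty cells -> FULL (clear)
  row 9: 4 empty cells -> not full
  row 10: 4 empty cells -> not full
  row 11: 6 empty cells -> not full
Total rows cleared: 4

Answer: 4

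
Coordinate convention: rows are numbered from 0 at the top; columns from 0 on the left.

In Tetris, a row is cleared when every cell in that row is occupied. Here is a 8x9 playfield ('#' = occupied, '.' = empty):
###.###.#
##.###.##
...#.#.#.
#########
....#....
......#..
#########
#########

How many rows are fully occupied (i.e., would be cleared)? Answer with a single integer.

Answer: 3

Derivation:
Check each row:
  row 0: 2 empty cells -> not full
  row 1: 2 empty cells -> not full
  row 2: 6 empty cells -> not full
  row 3: 0 empty cells -> FULL (clear)
  row 4: 8 empty cells -> not full
  row 5: 8 empty cells -> not full
  row 6: 0 empty cells -> FULL (clear)
  row 7: 0 empty cells -> FULL (clear)
Total rows cleared: 3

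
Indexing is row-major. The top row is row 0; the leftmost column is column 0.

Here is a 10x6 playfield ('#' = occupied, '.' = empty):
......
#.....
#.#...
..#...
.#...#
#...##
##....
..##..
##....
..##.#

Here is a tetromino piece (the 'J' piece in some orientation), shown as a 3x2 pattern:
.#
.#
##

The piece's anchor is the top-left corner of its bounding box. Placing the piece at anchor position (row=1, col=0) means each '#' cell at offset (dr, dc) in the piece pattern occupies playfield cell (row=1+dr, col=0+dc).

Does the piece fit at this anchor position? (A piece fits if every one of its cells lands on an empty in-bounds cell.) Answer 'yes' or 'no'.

Check each piece cell at anchor (1, 0):
  offset (0,1) -> (1,1): empty -> OK
  offset (1,1) -> (2,1): empty -> OK
  offset (2,0) -> (3,0): empty -> OK
  offset (2,1) -> (3,1): empty -> OK
All cells valid: yes

Answer: yes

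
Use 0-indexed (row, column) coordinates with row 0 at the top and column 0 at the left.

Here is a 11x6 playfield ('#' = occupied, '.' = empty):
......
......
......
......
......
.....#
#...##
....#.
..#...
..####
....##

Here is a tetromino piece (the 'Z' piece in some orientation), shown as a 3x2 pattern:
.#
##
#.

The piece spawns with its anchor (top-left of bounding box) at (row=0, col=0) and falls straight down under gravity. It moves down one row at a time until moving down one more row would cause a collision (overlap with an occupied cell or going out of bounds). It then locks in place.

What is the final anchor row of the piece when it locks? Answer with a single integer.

Spawn at (row=0, col=0). Try each row:
  row 0: fits
  row 1: fits
  row 2: fits
  row 3: fits
  row 4: blocked -> lock at row 3

Answer: 3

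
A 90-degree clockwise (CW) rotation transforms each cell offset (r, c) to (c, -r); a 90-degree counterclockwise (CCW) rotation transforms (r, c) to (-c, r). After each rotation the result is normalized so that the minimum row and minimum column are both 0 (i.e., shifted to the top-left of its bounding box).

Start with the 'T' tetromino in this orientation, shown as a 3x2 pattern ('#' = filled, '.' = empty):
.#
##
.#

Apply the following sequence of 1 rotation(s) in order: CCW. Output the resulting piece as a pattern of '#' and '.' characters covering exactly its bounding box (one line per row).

Answer: ###
.#.

Derivation:
Start:
.#
##
.#
After rotation 1 (CCW):
###
.#.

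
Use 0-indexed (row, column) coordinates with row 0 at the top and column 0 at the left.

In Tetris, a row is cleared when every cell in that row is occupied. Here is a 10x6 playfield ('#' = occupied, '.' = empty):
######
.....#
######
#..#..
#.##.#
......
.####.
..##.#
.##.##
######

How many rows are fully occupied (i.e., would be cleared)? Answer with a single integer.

Check each row:
  row 0: 0 empty cells -> FULL (clear)
  row 1: 5 empty cells -> not full
  row 2: 0 empty cells -> FULL (clear)
  row 3: 4 empty cells -> not full
  row 4: 2 empty cells -> not full
  row 5: 6 empty cells -> not full
  row 6: 2 empty cells -> not full
  row 7: 3 empty cells -> not full
  row 8: 2 empty cells -> not full
  row 9: 0 empty cells -> FULL (clear)
Total rows cleared: 3

Answer: 3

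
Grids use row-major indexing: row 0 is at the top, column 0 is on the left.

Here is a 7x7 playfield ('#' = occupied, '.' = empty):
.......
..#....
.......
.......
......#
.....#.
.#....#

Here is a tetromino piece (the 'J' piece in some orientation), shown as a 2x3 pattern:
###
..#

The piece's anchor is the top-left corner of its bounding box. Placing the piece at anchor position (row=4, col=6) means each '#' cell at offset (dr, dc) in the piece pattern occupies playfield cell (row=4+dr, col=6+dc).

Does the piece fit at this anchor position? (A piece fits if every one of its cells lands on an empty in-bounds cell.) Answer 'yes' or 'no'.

Answer: no

Derivation:
Check each piece cell at anchor (4, 6):
  offset (0,0) -> (4,6): occupied ('#') -> FAIL
  offset (0,1) -> (4,7): out of bounds -> FAIL
  offset (0,2) -> (4,8): out of bounds -> FAIL
  offset (1,2) -> (5,8): out of bounds -> FAIL
All cells valid: no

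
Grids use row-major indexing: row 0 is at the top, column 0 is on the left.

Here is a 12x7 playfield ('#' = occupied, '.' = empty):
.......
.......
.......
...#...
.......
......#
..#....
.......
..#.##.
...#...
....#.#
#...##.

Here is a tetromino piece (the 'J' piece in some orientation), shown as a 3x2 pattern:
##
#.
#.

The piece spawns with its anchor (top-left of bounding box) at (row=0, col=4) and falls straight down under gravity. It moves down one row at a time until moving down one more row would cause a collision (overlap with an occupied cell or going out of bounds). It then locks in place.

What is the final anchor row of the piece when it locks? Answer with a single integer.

Answer: 5

Derivation:
Spawn at (row=0, col=4). Try each row:
  row 0: fits
  row 1: fits
  row 2: fits
  row 3: fits
  row 4: fits
  row 5: fits
  row 6: blocked -> lock at row 5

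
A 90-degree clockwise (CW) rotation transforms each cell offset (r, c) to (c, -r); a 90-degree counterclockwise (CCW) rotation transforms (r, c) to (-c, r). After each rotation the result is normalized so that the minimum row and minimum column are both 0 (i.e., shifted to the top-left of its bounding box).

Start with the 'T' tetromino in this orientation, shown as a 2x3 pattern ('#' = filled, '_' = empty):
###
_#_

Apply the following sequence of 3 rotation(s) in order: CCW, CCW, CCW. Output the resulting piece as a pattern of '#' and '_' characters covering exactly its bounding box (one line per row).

Start:
###
_#_
After rotation 1 (CCW):
#_
##
#_
After rotation 2 (CCW):
_#_
###
After rotation 3 (CCW):
_#
##
_#

Answer: _#
##
_#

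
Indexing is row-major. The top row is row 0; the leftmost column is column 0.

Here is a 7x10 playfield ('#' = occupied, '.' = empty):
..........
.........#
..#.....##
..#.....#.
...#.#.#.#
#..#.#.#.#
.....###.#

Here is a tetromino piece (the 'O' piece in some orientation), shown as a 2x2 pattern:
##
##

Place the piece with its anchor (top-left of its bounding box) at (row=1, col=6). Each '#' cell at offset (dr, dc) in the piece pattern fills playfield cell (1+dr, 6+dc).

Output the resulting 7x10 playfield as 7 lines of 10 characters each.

Fill (1+0,6+0) = (1,6)
Fill (1+0,6+1) = (1,7)
Fill (1+1,6+0) = (2,6)
Fill (1+1,6+1) = (2,7)

Answer: ..........
......##.#
..#...####
..#.....#.
...#.#.#.#
#..#.#.#.#
.....###.#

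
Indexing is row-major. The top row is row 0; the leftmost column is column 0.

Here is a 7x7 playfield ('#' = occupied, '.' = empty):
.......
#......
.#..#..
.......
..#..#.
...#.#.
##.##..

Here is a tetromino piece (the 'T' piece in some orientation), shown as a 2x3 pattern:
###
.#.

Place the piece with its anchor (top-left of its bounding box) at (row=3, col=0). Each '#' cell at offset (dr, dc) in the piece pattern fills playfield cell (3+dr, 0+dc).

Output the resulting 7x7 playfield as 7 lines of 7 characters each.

Fill (3+0,0+0) = (3,0)
Fill (3+0,0+1) = (3,1)
Fill (3+0,0+2) = (3,2)
Fill (3+1,0+1) = (4,1)

Answer: .......
#......
.#..#..
###....
.##..#.
...#.#.
##.##..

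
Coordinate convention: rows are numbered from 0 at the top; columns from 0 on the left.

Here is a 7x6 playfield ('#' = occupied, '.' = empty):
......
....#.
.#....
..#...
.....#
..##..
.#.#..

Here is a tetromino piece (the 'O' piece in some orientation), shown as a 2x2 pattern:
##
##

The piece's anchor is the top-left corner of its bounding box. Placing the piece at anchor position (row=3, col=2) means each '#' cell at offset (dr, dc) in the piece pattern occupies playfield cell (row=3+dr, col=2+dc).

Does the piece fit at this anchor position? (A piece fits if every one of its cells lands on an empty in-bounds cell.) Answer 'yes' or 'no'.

Answer: no

Derivation:
Check each piece cell at anchor (3, 2):
  offset (0,0) -> (3,2): occupied ('#') -> FAIL
  offset (0,1) -> (3,3): empty -> OK
  offset (1,0) -> (4,2): empty -> OK
  offset (1,1) -> (4,3): empty -> OK
All cells valid: no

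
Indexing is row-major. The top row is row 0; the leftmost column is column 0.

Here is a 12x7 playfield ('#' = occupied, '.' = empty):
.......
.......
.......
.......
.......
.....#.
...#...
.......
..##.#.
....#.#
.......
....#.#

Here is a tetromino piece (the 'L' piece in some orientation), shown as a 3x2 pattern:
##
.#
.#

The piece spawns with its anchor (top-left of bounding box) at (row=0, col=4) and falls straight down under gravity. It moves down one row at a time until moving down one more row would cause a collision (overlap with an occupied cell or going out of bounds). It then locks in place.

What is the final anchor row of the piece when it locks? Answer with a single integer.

Answer: 2

Derivation:
Spawn at (row=0, col=4). Try each row:
  row 0: fits
  row 1: fits
  row 2: fits
  row 3: blocked -> lock at row 2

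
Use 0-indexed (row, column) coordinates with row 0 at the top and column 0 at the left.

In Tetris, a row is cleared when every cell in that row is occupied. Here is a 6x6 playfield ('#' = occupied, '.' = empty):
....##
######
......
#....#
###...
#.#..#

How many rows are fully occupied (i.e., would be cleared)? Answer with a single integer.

Check each row:
  row 0: 4 empty cells -> not full
  row 1: 0 empty cells -> FULL (clear)
  row 2: 6 empty cells -> not full
  row 3: 4 empty cells -> not full
  row 4: 3 empty cells -> not full
  row 5: 3 empty cells -> not full
Total rows cleared: 1

Answer: 1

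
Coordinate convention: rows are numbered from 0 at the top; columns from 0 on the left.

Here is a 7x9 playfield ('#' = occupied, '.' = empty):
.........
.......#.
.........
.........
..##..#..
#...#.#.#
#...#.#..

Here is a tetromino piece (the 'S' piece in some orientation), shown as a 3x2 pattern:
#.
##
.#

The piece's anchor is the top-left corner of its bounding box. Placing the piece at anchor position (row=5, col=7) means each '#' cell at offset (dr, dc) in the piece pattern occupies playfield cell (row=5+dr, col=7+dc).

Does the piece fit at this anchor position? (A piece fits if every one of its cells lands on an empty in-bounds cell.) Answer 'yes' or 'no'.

Answer: no

Derivation:
Check each piece cell at anchor (5, 7):
  offset (0,0) -> (5,7): empty -> OK
  offset (1,0) -> (6,7): empty -> OK
  offset (1,1) -> (6,8): empty -> OK
  offset (2,1) -> (7,8): out of bounds -> FAIL
All cells valid: no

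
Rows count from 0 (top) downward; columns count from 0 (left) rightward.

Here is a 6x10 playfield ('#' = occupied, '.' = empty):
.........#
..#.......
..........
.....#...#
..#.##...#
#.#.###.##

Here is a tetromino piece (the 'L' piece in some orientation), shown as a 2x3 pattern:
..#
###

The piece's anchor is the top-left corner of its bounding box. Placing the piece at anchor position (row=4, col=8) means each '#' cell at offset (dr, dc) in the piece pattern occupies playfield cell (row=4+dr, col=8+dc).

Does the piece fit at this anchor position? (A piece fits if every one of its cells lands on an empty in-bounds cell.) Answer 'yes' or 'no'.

Answer: no

Derivation:
Check each piece cell at anchor (4, 8):
  offset (0,2) -> (4,10): out of bounds -> FAIL
  offset (1,0) -> (5,8): occupied ('#') -> FAIL
  offset (1,1) -> (5,9): occupied ('#') -> FAIL
  offset (1,2) -> (5,10): out of bounds -> FAIL
All cells valid: no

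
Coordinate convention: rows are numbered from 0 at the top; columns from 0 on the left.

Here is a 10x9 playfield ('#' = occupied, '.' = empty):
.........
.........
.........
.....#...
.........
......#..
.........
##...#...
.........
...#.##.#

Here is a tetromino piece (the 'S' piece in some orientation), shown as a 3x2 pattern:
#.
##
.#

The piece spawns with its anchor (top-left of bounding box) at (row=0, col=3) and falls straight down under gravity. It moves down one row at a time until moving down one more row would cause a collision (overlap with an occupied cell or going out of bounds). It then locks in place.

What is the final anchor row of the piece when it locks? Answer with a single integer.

Spawn at (row=0, col=3). Try each row:
  row 0: fits
  row 1: fits
  row 2: fits
  row 3: fits
  row 4: fits
  row 5: fits
  row 6: fits
  row 7: fits
  row 8: blocked -> lock at row 7

Answer: 7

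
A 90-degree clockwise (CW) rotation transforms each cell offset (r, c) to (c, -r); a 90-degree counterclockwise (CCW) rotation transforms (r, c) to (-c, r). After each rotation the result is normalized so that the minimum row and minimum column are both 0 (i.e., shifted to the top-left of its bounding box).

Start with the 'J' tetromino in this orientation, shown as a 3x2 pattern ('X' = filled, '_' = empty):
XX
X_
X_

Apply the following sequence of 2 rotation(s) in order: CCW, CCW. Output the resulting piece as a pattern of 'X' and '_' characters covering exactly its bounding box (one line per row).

Start:
XX
X_
X_
After rotation 1 (CCW):
X__
XXX
After rotation 2 (CCW):
_X
_X
XX

Answer: _X
_X
XX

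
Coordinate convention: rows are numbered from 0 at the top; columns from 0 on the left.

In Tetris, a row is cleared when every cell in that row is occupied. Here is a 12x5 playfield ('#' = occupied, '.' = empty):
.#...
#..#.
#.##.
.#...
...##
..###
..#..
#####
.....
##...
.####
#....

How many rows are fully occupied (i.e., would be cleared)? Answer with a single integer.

Check each row:
  row 0: 4 empty cells -> not full
  row 1: 3 empty cells -> not full
  row 2: 2 empty cells -> not full
  row 3: 4 empty cells -> not full
  row 4: 3 empty cells -> not full
  row 5: 2 empty cells -> not full
  row 6: 4 empty cells -> not full
  row 7: 0 empty cells -> FULL (clear)
  row 8: 5 empty cells -> not full
  row 9: 3 empty cells -> not full
  row 10: 1 empty cell -> not full
  row 11: 4 empty cells -> not full
Total rows cleared: 1

Answer: 1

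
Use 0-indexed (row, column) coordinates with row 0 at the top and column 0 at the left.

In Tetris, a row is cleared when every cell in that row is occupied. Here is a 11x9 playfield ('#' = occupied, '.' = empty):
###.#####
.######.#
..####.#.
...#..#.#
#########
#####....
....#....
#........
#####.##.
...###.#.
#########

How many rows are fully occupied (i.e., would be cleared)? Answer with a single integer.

Check each row:
  row 0: 1 empty cell -> not full
  row 1: 2 empty cells -> not full
  row 2: 4 empty cells -> not full
  row 3: 6 empty cells -> not full
  row 4: 0 empty cells -> FULL (clear)
  row 5: 4 empty cells -> not full
  row 6: 8 empty cells -> not full
  row 7: 8 empty cells -> not full
  row 8: 2 empty cells -> not full
  row 9: 5 empty cells -> not full
  row 10: 0 empty cells -> FULL (clear)
Total rows cleared: 2

Answer: 2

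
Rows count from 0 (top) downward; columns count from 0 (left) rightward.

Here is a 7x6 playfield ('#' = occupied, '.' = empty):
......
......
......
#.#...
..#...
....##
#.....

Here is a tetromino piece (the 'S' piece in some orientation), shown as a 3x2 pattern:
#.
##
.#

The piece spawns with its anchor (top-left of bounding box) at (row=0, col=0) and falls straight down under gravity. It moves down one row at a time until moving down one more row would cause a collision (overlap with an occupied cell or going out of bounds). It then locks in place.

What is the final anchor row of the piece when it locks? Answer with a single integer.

Answer: 1

Derivation:
Spawn at (row=0, col=0). Try each row:
  row 0: fits
  row 1: fits
  row 2: blocked -> lock at row 1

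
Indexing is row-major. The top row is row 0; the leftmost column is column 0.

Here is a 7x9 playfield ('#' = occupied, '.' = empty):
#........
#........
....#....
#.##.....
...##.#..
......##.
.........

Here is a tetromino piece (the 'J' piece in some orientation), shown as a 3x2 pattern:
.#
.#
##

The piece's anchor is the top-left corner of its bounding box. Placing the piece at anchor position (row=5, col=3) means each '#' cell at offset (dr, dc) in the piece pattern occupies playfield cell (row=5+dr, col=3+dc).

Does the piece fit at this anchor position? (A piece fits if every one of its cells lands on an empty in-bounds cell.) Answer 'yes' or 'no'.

Check each piece cell at anchor (5, 3):
  offset (0,1) -> (5,4): empty -> OK
  offset (1,1) -> (6,4): empty -> OK
  offset (2,0) -> (7,3): out of bounds -> FAIL
  offset (2,1) -> (7,4): out of bounds -> FAIL
All cells valid: no

Answer: no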